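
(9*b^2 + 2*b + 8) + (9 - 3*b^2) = 6*b^2 + 2*b + 17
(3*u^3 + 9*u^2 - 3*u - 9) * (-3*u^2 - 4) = -9*u^5 - 27*u^4 - 3*u^3 - 9*u^2 + 12*u + 36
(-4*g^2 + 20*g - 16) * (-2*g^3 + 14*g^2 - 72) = 8*g^5 - 96*g^4 + 312*g^3 + 64*g^2 - 1440*g + 1152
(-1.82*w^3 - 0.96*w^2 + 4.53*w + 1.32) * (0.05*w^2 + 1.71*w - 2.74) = -0.091*w^5 - 3.1602*w^4 + 3.5717*w^3 + 10.4427*w^2 - 10.155*w - 3.6168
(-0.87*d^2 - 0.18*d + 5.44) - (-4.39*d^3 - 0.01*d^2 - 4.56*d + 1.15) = 4.39*d^3 - 0.86*d^2 + 4.38*d + 4.29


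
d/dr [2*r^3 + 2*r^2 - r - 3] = 6*r^2 + 4*r - 1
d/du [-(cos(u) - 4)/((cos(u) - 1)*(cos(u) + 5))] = (sin(u)^2 + 8*cos(u) + 10)*sin(u)/((cos(u) - 1)^2*(cos(u) + 5)^2)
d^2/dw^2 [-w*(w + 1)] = -2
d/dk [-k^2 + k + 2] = 1 - 2*k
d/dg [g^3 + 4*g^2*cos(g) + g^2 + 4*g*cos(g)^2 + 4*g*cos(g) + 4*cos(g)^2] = -4*g^2*sin(g) + 3*g^2 - 4*g*sin(g) - 4*g*sin(2*g) + 8*g*cos(g) + 2*g - 4*sin(2*g) + 4*cos(g)^2 + 4*cos(g)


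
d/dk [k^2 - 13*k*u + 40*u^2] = 2*k - 13*u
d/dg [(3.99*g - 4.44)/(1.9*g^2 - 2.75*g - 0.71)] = (-7.581*g^2 + 16.872*g - 15.0429)/(3.61*g^4 - 10.45*g^3 + 4.8645*g^2 + 3.905*g + 0.5041)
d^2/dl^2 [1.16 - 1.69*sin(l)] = 1.69*sin(l)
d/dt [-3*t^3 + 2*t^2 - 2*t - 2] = -9*t^2 + 4*t - 2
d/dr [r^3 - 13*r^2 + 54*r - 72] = 3*r^2 - 26*r + 54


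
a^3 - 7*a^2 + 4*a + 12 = (a - 6)*(a - 2)*(a + 1)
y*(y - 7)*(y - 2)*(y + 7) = y^4 - 2*y^3 - 49*y^2 + 98*y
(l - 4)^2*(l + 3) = l^3 - 5*l^2 - 8*l + 48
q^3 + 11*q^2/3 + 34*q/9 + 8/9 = (q + 1/3)*(q + 4/3)*(q + 2)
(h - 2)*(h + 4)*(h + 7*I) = h^3 + 2*h^2 + 7*I*h^2 - 8*h + 14*I*h - 56*I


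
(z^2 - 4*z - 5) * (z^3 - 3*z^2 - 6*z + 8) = z^5 - 7*z^4 + z^3 + 47*z^2 - 2*z - 40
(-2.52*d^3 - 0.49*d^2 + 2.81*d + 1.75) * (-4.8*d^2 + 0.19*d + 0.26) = 12.096*d^5 + 1.8732*d^4 - 14.2363*d^3 - 7.9935*d^2 + 1.0631*d + 0.455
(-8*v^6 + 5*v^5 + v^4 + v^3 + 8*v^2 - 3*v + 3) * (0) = 0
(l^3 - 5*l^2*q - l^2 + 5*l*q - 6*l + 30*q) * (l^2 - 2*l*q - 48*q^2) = l^5 - 7*l^4*q - l^4 - 38*l^3*q^2 + 7*l^3*q - 6*l^3 + 240*l^2*q^3 + 38*l^2*q^2 + 42*l^2*q - 240*l*q^3 + 228*l*q^2 - 1440*q^3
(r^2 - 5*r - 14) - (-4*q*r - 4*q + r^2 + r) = 4*q*r + 4*q - 6*r - 14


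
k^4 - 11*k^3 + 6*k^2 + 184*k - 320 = (k - 8)*(k - 5)*(k - 2)*(k + 4)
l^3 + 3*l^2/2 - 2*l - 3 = (l + 3/2)*(l - sqrt(2))*(l + sqrt(2))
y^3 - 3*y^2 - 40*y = y*(y - 8)*(y + 5)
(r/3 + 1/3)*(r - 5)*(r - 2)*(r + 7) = r^4/3 + r^3/3 - 13*r^2 + 31*r/3 + 70/3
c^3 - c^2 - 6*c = c*(c - 3)*(c + 2)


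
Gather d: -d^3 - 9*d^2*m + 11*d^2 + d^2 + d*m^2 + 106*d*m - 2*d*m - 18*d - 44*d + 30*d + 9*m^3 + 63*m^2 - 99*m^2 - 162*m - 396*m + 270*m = -d^3 + d^2*(12 - 9*m) + d*(m^2 + 104*m - 32) + 9*m^3 - 36*m^2 - 288*m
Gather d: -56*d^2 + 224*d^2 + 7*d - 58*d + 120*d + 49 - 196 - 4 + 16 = 168*d^2 + 69*d - 135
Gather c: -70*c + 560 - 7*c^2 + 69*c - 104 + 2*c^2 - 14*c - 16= -5*c^2 - 15*c + 440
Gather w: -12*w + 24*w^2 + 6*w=24*w^2 - 6*w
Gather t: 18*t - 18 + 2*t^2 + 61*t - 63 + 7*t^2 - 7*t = 9*t^2 + 72*t - 81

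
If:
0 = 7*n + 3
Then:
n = -3/7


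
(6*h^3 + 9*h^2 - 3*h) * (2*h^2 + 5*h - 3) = 12*h^5 + 48*h^4 + 21*h^3 - 42*h^2 + 9*h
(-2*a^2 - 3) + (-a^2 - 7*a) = -3*a^2 - 7*a - 3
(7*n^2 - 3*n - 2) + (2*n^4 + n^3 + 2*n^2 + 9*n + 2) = 2*n^4 + n^3 + 9*n^2 + 6*n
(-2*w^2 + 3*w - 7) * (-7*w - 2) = 14*w^3 - 17*w^2 + 43*w + 14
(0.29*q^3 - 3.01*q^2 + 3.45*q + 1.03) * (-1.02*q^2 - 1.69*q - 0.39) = -0.2958*q^5 + 2.5801*q^4 + 1.4548*q^3 - 5.7072*q^2 - 3.0862*q - 0.4017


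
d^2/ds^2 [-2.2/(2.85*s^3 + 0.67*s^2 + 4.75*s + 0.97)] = ((37.62*s + 2.948)*(2.85*s^3 + 0.67*s^2 + 4.75*s + 0.97) - 2.2*(8.55*s^2 + 1.34*s + 4.75)*(17.1*s^2 + 2.68*s + 9.5))/(2.85*s^3 + 0.67*s^2 + 4.75*s + 0.97)^3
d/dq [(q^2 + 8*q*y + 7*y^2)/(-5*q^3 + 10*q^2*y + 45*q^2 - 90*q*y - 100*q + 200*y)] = (-2*(q + 4*y)*(q^3 - 2*q^2*y - 9*q^2 + 18*q*y + 20*q - 40*y) + (q^2 + 8*q*y + 7*y^2)*(3*q^2 - 4*q*y - 18*q + 18*y + 20))/(5*(q^3 - 2*q^2*y - 9*q^2 + 18*q*y + 20*q - 40*y)^2)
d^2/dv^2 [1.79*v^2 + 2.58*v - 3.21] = 3.58000000000000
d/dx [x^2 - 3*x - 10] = 2*x - 3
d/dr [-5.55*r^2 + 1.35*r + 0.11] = 1.35 - 11.1*r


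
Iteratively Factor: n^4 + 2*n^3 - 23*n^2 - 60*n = (n + 3)*(n^3 - n^2 - 20*n) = (n + 3)*(n + 4)*(n^2 - 5*n) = (n - 5)*(n + 3)*(n + 4)*(n)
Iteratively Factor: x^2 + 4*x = (x + 4)*(x)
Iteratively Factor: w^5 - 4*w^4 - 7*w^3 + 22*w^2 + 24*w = (w + 2)*(w^4 - 6*w^3 + 5*w^2 + 12*w) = (w - 3)*(w + 2)*(w^3 - 3*w^2 - 4*w) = (w - 4)*(w - 3)*(w + 2)*(w^2 + w) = (w - 4)*(w - 3)*(w + 1)*(w + 2)*(w)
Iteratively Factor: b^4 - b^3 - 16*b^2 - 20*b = (b)*(b^3 - b^2 - 16*b - 20) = b*(b + 2)*(b^2 - 3*b - 10) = b*(b + 2)^2*(b - 5)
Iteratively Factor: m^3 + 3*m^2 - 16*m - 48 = (m + 4)*(m^2 - m - 12) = (m + 3)*(m + 4)*(m - 4)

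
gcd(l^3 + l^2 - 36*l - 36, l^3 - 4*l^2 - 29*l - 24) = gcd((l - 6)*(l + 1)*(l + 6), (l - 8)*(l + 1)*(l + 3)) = l + 1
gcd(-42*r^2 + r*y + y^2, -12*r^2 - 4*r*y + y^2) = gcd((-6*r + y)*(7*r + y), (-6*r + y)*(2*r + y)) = -6*r + y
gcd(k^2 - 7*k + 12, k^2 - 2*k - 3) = k - 3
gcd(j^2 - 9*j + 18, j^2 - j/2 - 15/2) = j - 3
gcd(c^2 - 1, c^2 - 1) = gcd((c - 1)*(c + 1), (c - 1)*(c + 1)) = c^2 - 1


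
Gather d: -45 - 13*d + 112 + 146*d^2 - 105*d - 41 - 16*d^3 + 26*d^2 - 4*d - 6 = -16*d^3 + 172*d^2 - 122*d + 20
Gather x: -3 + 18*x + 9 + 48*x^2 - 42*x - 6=48*x^2 - 24*x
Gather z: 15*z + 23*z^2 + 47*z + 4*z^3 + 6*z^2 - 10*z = 4*z^3 + 29*z^2 + 52*z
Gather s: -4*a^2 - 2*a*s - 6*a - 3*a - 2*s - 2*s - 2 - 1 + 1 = -4*a^2 - 9*a + s*(-2*a - 4) - 2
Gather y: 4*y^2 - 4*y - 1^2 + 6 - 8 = 4*y^2 - 4*y - 3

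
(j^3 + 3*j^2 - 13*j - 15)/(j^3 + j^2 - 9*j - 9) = (j + 5)/(j + 3)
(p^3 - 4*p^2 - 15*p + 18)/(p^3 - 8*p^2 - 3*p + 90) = (p - 1)/(p - 5)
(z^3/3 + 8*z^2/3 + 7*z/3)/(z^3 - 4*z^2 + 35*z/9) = 3*(z^2 + 8*z + 7)/(9*z^2 - 36*z + 35)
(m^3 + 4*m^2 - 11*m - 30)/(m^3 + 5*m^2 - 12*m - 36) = (m + 5)/(m + 6)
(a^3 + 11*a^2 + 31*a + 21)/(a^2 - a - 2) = (a^2 + 10*a + 21)/(a - 2)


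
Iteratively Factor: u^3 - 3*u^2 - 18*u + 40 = (u + 4)*(u^2 - 7*u + 10) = (u - 2)*(u + 4)*(u - 5)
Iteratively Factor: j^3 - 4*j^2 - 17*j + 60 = (j - 5)*(j^2 + j - 12) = (j - 5)*(j - 3)*(j + 4)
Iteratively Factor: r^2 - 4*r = (r - 4)*(r)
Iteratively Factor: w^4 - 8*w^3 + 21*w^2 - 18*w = (w - 3)*(w^3 - 5*w^2 + 6*w) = (w - 3)^2*(w^2 - 2*w) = (w - 3)^2*(w - 2)*(w)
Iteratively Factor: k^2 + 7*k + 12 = (k + 3)*(k + 4)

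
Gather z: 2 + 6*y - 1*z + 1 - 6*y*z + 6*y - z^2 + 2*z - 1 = 12*y - z^2 + z*(1 - 6*y) + 2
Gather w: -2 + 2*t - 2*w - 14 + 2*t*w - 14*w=2*t + w*(2*t - 16) - 16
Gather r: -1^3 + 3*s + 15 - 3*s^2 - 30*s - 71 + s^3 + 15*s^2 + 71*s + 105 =s^3 + 12*s^2 + 44*s + 48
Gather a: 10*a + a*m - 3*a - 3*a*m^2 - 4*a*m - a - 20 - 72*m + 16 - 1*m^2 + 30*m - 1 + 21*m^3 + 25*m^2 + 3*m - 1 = a*(-3*m^2 - 3*m + 6) + 21*m^3 + 24*m^2 - 39*m - 6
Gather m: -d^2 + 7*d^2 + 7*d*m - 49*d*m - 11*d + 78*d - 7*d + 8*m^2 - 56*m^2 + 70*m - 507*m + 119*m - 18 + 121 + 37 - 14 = 6*d^2 + 60*d - 48*m^2 + m*(-42*d - 318) + 126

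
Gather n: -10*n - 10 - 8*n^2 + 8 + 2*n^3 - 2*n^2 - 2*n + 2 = 2*n^3 - 10*n^2 - 12*n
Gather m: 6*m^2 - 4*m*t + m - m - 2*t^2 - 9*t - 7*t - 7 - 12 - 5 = 6*m^2 - 4*m*t - 2*t^2 - 16*t - 24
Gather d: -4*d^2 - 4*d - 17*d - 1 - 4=-4*d^2 - 21*d - 5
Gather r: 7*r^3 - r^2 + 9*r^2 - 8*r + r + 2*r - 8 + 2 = 7*r^3 + 8*r^2 - 5*r - 6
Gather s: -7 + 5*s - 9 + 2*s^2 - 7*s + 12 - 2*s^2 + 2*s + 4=0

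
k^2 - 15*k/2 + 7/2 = (k - 7)*(k - 1/2)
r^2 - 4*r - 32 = (r - 8)*(r + 4)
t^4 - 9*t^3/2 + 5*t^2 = t^2*(t - 5/2)*(t - 2)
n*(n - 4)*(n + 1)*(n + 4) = n^4 + n^3 - 16*n^2 - 16*n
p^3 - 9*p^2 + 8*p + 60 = (p - 6)*(p - 5)*(p + 2)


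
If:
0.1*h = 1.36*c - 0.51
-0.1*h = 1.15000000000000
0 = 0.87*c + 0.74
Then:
No Solution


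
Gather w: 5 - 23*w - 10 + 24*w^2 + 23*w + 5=24*w^2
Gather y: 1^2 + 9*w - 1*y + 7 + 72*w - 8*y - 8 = 81*w - 9*y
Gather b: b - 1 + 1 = b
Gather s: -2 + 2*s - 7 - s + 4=s - 5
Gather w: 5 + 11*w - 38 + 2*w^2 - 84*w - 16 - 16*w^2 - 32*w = -14*w^2 - 105*w - 49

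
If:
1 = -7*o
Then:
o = -1/7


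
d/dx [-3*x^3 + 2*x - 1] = 2 - 9*x^2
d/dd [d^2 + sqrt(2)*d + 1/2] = 2*d + sqrt(2)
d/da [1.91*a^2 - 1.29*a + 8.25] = 3.82*a - 1.29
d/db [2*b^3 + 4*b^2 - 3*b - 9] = 6*b^2 + 8*b - 3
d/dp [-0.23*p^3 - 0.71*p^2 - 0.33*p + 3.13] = -0.69*p^2 - 1.42*p - 0.33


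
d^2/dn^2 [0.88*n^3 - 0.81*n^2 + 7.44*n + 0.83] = 5.28*n - 1.62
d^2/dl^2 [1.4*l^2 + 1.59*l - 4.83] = 2.80000000000000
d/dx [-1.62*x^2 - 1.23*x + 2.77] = -3.24*x - 1.23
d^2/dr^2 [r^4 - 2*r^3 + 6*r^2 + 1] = 12*r^2 - 12*r + 12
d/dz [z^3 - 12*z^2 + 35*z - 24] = 3*z^2 - 24*z + 35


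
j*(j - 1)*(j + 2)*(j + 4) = j^4 + 5*j^3 + 2*j^2 - 8*j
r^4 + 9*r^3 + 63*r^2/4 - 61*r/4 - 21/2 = (r - 1)*(r + 1/2)*(r + 7/2)*(r + 6)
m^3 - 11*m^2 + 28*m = m*(m - 7)*(m - 4)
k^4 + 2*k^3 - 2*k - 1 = (k - 1)*(k + 1)^3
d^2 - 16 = (d - 4)*(d + 4)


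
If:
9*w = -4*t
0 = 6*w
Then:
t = 0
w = 0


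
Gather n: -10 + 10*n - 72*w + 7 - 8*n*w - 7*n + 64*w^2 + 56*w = n*(3 - 8*w) + 64*w^2 - 16*w - 3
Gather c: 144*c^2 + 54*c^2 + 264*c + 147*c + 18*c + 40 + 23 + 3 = 198*c^2 + 429*c + 66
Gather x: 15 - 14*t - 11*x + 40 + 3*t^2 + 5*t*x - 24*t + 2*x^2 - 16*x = 3*t^2 - 38*t + 2*x^2 + x*(5*t - 27) + 55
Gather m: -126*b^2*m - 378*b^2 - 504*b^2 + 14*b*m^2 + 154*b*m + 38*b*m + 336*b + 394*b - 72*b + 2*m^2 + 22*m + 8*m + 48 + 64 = -882*b^2 + 658*b + m^2*(14*b + 2) + m*(-126*b^2 + 192*b + 30) + 112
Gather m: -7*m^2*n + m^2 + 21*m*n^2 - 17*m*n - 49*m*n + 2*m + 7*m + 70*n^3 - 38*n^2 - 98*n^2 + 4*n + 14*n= m^2*(1 - 7*n) + m*(21*n^2 - 66*n + 9) + 70*n^3 - 136*n^2 + 18*n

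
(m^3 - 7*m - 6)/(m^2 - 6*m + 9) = (m^2 + 3*m + 2)/(m - 3)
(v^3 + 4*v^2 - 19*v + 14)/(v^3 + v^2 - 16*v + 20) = (v^2 + 6*v - 7)/(v^2 + 3*v - 10)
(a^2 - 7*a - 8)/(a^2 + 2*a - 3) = (a^2 - 7*a - 8)/(a^2 + 2*a - 3)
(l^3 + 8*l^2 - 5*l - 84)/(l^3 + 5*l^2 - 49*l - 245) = (l^2 + l - 12)/(l^2 - 2*l - 35)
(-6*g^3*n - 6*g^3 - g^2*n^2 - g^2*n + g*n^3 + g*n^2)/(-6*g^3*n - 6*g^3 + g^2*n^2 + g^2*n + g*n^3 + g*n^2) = (6*g^2 + g*n - n^2)/(6*g^2 - g*n - n^2)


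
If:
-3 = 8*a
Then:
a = -3/8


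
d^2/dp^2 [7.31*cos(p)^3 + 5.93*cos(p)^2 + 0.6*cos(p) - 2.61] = -6.0825*cos(p) - 11.86*cos(2*p) - 16.4475*cos(3*p)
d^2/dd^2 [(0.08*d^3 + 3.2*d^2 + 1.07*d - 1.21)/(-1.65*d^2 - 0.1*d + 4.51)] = (-2.22044604925031e-16*d^5 + 1.4210854715202e-14*d^4 - 5.96239*d^3 - 122.89497*d^2 - 56.339778*d - 113.10915)/(4.492125*d^6 + 0.81675*d^5 - 36.785925*d^4 - 4.4639*d^3 + 100.548195*d^2 + 6.10203*d - 91.733851)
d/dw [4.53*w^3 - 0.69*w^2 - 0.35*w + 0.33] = 13.59*w^2 - 1.38*w - 0.35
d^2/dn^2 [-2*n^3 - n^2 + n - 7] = -12*n - 2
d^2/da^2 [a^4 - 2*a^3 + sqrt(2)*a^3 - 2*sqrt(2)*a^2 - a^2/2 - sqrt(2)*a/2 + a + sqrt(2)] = 12*a^2 - 12*a + 6*sqrt(2)*a - 4*sqrt(2) - 1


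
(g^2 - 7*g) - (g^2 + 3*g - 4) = 4 - 10*g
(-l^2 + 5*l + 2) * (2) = -2*l^2 + 10*l + 4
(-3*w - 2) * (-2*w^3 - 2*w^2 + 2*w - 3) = 6*w^4 + 10*w^3 - 2*w^2 + 5*w + 6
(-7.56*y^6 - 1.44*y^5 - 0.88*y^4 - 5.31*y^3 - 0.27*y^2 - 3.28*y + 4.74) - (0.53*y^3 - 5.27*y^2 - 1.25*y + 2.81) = -7.56*y^6 - 1.44*y^5 - 0.88*y^4 - 5.84*y^3 + 5.0*y^2 - 2.03*y + 1.93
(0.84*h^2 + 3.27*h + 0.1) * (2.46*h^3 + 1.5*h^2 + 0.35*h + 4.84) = 2.0664*h^5 + 9.3042*h^4 + 5.445*h^3 + 5.3601*h^2 + 15.8618*h + 0.484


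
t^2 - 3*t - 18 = (t - 6)*(t + 3)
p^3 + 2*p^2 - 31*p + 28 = (p - 4)*(p - 1)*(p + 7)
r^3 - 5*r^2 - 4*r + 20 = (r - 5)*(r - 2)*(r + 2)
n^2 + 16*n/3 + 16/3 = (n + 4/3)*(n + 4)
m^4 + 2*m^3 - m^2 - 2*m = m*(m - 1)*(m + 1)*(m + 2)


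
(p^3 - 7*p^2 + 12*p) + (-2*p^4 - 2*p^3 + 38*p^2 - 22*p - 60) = -2*p^4 - p^3 + 31*p^2 - 10*p - 60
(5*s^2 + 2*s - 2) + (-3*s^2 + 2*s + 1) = 2*s^2 + 4*s - 1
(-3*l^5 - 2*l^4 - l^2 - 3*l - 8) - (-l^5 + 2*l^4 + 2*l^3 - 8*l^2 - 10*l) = -2*l^5 - 4*l^4 - 2*l^3 + 7*l^2 + 7*l - 8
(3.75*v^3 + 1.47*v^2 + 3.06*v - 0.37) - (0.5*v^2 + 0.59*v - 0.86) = 3.75*v^3 + 0.97*v^2 + 2.47*v + 0.49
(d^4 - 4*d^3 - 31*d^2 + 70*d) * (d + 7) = d^5 + 3*d^4 - 59*d^3 - 147*d^2 + 490*d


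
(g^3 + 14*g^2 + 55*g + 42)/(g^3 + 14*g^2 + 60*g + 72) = (g^2 + 8*g + 7)/(g^2 + 8*g + 12)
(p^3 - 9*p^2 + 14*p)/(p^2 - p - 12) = p*(-p^2 + 9*p - 14)/(-p^2 + p + 12)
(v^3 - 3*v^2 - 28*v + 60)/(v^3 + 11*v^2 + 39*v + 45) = (v^2 - 8*v + 12)/(v^2 + 6*v + 9)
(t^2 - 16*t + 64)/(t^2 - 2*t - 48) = (t - 8)/(t + 6)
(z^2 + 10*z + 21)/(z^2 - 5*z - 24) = (z + 7)/(z - 8)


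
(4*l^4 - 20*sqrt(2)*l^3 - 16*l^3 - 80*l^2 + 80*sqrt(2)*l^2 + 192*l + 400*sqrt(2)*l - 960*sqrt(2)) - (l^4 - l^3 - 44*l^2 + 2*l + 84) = 3*l^4 - 20*sqrt(2)*l^3 - 15*l^3 - 36*l^2 + 80*sqrt(2)*l^2 + 190*l + 400*sqrt(2)*l - 960*sqrt(2) - 84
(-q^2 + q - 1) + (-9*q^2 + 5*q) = -10*q^2 + 6*q - 1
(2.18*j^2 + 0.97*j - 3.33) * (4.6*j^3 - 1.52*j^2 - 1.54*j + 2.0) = 10.028*j^5 + 1.1484*j^4 - 20.1496*j^3 + 7.9278*j^2 + 7.0682*j - 6.66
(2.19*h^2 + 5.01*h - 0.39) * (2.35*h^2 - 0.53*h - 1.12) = 5.1465*h^4 + 10.6128*h^3 - 6.0246*h^2 - 5.4045*h + 0.4368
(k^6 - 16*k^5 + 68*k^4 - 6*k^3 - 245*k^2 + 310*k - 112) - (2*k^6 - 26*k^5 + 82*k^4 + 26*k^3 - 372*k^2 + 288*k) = -k^6 + 10*k^5 - 14*k^4 - 32*k^3 + 127*k^2 + 22*k - 112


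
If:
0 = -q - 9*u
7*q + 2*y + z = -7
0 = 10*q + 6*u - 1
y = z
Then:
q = 3/28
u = -1/84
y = -31/12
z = -31/12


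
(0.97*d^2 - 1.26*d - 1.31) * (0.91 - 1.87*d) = -1.8139*d^3 + 3.2389*d^2 + 1.3031*d - 1.1921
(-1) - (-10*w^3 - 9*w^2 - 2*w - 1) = 10*w^3 + 9*w^2 + 2*w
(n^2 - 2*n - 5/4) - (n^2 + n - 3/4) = -3*n - 1/2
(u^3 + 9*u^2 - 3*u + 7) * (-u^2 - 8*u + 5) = -u^5 - 17*u^4 - 64*u^3 + 62*u^2 - 71*u + 35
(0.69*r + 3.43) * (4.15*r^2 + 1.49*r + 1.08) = 2.8635*r^3 + 15.2626*r^2 + 5.8559*r + 3.7044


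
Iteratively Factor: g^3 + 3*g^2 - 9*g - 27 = (g + 3)*(g^2 - 9) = (g - 3)*(g + 3)*(g + 3)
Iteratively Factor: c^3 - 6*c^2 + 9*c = (c)*(c^2 - 6*c + 9) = c*(c - 3)*(c - 3)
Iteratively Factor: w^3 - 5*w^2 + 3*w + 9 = (w - 3)*(w^2 - 2*w - 3) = (w - 3)*(w + 1)*(w - 3)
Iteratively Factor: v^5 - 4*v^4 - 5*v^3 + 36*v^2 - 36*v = (v - 2)*(v^4 - 2*v^3 - 9*v^2 + 18*v) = (v - 2)^2*(v^3 - 9*v) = v*(v - 2)^2*(v^2 - 9) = v*(v - 3)*(v - 2)^2*(v + 3)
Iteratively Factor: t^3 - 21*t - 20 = (t - 5)*(t^2 + 5*t + 4) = (t - 5)*(t + 4)*(t + 1)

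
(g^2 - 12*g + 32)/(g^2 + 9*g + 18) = (g^2 - 12*g + 32)/(g^2 + 9*g + 18)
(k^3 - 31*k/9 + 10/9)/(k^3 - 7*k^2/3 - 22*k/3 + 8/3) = (k - 5/3)/(k - 4)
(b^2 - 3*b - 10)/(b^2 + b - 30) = (b + 2)/(b + 6)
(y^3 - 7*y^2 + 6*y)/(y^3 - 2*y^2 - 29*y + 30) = y/(y + 5)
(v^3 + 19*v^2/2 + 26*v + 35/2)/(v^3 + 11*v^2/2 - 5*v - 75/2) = (2*v^2 + 9*v + 7)/(2*v^2 + v - 15)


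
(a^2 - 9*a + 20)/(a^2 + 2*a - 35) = (a - 4)/(a + 7)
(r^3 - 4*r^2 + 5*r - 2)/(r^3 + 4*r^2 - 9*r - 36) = (r^3 - 4*r^2 + 5*r - 2)/(r^3 + 4*r^2 - 9*r - 36)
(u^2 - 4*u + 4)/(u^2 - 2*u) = (u - 2)/u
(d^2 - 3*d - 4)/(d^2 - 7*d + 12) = (d + 1)/(d - 3)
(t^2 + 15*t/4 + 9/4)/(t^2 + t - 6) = (t + 3/4)/(t - 2)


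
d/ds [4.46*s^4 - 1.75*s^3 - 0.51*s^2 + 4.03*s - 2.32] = 17.84*s^3 - 5.25*s^2 - 1.02*s + 4.03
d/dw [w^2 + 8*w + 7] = 2*w + 8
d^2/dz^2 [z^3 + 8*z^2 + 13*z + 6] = 6*z + 16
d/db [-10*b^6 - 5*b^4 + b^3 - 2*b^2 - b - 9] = -60*b^5 - 20*b^3 + 3*b^2 - 4*b - 1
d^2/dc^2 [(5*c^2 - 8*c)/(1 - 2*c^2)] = 2*(32*c^3 - 30*c^2 + 48*c - 5)/(8*c^6 - 12*c^4 + 6*c^2 - 1)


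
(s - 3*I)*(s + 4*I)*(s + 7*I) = s^3 + 8*I*s^2 + 5*s + 84*I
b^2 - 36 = (b - 6)*(b + 6)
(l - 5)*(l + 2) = l^2 - 3*l - 10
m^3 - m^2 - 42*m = m*(m - 7)*(m + 6)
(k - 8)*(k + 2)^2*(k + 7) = k^4 + 3*k^3 - 56*k^2 - 228*k - 224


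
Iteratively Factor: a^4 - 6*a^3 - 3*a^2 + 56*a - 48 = (a - 1)*(a^3 - 5*a^2 - 8*a + 48) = (a - 1)*(a + 3)*(a^2 - 8*a + 16) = (a - 4)*(a - 1)*(a + 3)*(a - 4)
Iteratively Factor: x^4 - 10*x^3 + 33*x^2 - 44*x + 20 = (x - 2)*(x^3 - 8*x^2 + 17*x - 10) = (x - 2)^2*(x^2 - 6*x + 5) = (x - 5)*(x - 2)^2*(x - 1)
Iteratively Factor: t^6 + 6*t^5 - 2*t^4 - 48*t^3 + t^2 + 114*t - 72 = (t - 2)*(t^5 + 8*t^4 + 14*t^3 - 20*t^2 - 39*t + 36) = (t - 2)*(t - 1)*(t^4 + 9*t^3 + 23*t^2 + 3*t - 36) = (t - 2)*(t - 1)^2*(t^3 + 10*t^2 + 33*t + 36) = (t - 2)*(t - 1)^2*(t + 3)*(t^2 + 7*t + 12) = (t - 2)*(t - 1)^2*(t + 3)^2*(t + 4)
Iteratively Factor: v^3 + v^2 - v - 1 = (v - 1)*(v^2 + 2*v + 1) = (v - 1)*(v + 1)*(v + 1)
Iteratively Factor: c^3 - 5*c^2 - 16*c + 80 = (c - 4)*(c^2 - c - 20) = (c - 5)*(c - 4)*(c + 4)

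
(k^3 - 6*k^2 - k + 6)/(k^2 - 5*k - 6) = k - 1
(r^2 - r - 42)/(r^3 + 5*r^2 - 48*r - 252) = 1/(r + 6)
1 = 1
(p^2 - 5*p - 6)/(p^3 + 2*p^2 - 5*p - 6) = (p - 6)/(p^2 + p - 6)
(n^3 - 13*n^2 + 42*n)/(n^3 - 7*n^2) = (n - 6)/n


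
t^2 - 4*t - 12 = (t - 6)*(t + 2)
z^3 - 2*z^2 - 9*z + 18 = (z - 3)*(z - 2)*(z + 3)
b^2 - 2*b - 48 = (b - 8)*(b + 6)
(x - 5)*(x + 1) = x^2 - 4*x - 5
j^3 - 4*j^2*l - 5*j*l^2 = j*(j - 5*l)*(j + l)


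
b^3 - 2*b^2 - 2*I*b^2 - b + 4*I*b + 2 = (b - 2)*(b - I)^2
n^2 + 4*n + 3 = (n + 1)*(n + 3)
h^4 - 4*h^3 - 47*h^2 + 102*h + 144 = (h - 8)*(h - 3)*(h + 1)*(h + 6)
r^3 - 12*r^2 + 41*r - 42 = (r - 7)*(r - 3)*(r - 2)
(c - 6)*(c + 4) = c^2 - 2*c - 24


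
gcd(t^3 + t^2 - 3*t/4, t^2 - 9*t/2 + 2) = t - 1/2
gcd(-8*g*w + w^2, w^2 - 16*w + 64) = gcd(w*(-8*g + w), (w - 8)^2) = 1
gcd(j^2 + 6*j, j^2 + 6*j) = j^2 + 6*j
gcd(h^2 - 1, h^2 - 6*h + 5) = h - 1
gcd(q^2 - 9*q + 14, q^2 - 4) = q - 2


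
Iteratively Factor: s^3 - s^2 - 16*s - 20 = (s + 2)*(s^2 - 3*s - 10) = (s - 5)*(s + 2)*(s + 2)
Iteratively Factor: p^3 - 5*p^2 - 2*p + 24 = (p - 3)*(p^2 - 2*p - 8) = (p - 3)*(p + 2)*(p - 4)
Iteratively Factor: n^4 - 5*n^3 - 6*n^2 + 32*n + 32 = (n - 4)*(n^3 - n^2 - 10*n - 8) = (n - 4)^2*(n^2 + 3*n + 2) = (n - 4)^2*(n + 1)*(n + 2)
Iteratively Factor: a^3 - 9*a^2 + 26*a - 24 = (a - 2)*(a^2 - 7*a + 12) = (a - 3)*(a - 2)*(a - 4)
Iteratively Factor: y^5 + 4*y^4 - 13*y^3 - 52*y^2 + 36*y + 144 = (y + 2)*(y^4 + 2*y^3 - 17*y^2 - 18*y + 72) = (y + 2)*(y + 3)*(y^3 - y^2 - 14*y + 24) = (y + 2)*(y + 3)*(y + 4)*(y^2 - 5*y + 6) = (y - 2)*(y + 2)*(y + 3)*(y + 4)*(y - 3)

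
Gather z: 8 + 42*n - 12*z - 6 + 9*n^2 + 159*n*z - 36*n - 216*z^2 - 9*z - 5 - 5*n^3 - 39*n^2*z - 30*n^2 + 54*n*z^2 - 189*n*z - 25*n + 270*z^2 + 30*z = -5*n^3 - 21*n^2 - 19*n + z^2*(54*n + 54) + z*(-39*n^2 - 30*n + 9) - 3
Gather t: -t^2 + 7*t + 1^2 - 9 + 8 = -t^2 + 7*t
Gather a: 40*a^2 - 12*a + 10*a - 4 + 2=40*a^2 - 2*a - 2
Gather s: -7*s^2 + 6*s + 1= -7*s^2 + 6*s + 1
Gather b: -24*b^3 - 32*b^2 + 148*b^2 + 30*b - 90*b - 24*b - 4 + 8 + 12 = -24*b^3 + 116*b^2 - 84*b + 16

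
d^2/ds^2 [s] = 0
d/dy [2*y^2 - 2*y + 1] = 4*y - 2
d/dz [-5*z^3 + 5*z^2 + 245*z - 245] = -15*z^2 + 10*z + 245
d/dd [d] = 1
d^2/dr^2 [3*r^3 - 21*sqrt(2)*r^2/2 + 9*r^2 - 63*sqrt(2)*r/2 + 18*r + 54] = 18*r - 21*sqrt(2) + 18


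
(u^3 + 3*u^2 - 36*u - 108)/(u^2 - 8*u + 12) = (u^2 + 9*u + 18)/(u - 2)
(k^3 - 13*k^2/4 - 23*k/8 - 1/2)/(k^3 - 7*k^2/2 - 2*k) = (k + 1/4)/k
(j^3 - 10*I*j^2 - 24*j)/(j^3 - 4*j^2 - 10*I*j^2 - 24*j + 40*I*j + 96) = j/(j - 4)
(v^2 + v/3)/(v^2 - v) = (v + 1/3)/(v - 1)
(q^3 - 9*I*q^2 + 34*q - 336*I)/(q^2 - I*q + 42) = q - 8*I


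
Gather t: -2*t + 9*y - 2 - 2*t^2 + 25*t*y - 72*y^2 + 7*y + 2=-2*t^2 + t*(25*y - 2) - 72*y^2 + 16*y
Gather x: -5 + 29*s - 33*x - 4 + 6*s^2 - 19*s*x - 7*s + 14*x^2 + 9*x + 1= 6*s^2 + 22*s + 14*x^2 + x*(-19*s - 24) - 8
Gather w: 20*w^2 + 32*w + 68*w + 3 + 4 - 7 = 20*w^2 + 100*w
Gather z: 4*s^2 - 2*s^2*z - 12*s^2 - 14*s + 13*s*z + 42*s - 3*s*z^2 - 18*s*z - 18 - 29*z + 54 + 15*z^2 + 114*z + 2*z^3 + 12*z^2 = -8*s^2 + 28*s + 2*z^3 + z^2*(27 - 3*s) + z*(-2*s^2 - 5*s + 85) + 36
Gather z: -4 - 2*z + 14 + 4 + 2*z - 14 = 0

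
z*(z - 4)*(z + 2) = z^3 - 2*z^2 - 8*z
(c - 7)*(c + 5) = c^2 - 2*c - 35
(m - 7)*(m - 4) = m^2 - 11*m + 28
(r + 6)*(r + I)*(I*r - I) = I*r^3 - r^2 + 5*I*r^2 - 5*r - 6*I*r + 6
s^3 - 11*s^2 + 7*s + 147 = (s - 7)^2*(s + 3)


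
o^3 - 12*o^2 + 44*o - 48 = (o - 6)*(o - 4)*(o - 2)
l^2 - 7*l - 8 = (l - 8)*(l + 1)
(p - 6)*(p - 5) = p^2 - 11*p + 30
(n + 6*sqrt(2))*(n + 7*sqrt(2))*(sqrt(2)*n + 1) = sqrt(2)*n^3 + 27*n^2 + 97*sqrt(2)*n + 84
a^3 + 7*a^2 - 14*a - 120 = (a - 4)*(a + 5)*(a + 6)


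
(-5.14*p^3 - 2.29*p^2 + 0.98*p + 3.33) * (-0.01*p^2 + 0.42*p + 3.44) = 0.0514*p^5 - 2.1359*p^4 - 18.6532*p^3 - 7.4993*p^2 + 4.7698*p + 11.4552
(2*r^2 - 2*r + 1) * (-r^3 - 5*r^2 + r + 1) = -2*r^5 - 8*r^4 + 11*r^3 - 5*r^2 - r + 1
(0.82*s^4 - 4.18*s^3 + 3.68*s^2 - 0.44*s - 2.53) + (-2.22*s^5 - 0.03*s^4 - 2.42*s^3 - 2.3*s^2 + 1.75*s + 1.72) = -2.22*s^5 + 0.79*s^4 - 6.6*s^3 + 1.38*s^2 + 1.31*s - 0.81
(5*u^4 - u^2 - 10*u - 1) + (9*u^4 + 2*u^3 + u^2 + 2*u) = 14*u^4 + 2*u^3 - 8*u - 1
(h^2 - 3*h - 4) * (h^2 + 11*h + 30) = h^4 + 8*h^3 - 7*h^2 - 134*h - 120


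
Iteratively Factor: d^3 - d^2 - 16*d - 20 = (d + 2)*(d^2 - 3*d - 10) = (d - 5)*(d + 2)*(d + 2)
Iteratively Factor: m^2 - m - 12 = (m - 4)*(m + 3)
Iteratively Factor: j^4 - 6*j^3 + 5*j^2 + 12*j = (j - 3)*(j^3 - 3*j^2 - 4*j) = (j - 3)*(j + 1)*(j^2 - 4*j) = j*(j - 3)*(j + 1)*(j - 4)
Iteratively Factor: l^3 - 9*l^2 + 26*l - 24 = (l - 3)*(l^2 - 6*l + 8) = (l - 4)*(l - 3)*(l - 2)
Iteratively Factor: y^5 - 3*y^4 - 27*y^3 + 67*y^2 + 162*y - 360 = (y - 3)*(y^4 - 27*y^2 - 14*y + 120) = (y - 5)*(y - 3)*(y^3 + 5*y^2 - 2*y - 24) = (y - 5)*(y - 3)*(y + 3)*(y^2 + 2*y - 8) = (y - 5)*(y - 3)*(y + 3)*(y + 4)*(y - 2)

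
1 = 1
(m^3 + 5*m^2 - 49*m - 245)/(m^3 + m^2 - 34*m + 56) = (m^2 - 2*m - 35)/(m^2 - 6*m + 8)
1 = 1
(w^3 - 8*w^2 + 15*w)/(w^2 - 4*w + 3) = w*(w - 5)/(w - 1)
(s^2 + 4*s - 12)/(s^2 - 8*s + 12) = (s + 6)/(s - 6)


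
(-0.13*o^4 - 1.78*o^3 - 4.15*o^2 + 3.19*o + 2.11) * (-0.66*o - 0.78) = 0.0858*o^5 + 1.2762*o^4 + 4.1274*o^3 + 1.1316*o^2 - 3.8808*o - 1.6458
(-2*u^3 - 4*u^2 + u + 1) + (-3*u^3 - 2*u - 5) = -5*u^3 - 4*u^2 - u - 4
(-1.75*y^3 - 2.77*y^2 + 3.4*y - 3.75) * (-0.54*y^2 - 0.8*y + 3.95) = 0.945*y^5 + 2.8958*y^4 - 6.5325*y^3 - 11.6365*y^2 + 16.43*y - 14.8125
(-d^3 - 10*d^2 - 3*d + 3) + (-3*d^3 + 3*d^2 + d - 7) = -4*d^3 - 7*d^2 - 2*d - 4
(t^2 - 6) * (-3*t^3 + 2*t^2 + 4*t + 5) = -3*t^5 + 2*t^4 + 22*t^3 - 7*t^2 - 24*t - 30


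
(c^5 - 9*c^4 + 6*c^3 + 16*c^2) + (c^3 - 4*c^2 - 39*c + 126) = c^5 - 9*c^4 + 7*c^3 + 12*c^2 - 39*c + 126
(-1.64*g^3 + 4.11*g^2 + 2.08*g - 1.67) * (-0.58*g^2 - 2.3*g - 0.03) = 0.9512*g^5 + 1.3882*g^4 - 10.6102*g^3 - 3.9387*g^2 + 3.7786*g + 0.0501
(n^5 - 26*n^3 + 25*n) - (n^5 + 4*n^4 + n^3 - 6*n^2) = -4*n^4 - 27*n^3 + 6*n^2 + 25*n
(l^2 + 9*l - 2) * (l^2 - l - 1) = l^4 + 8*l^3 - 12*l^2 - 7*l + 2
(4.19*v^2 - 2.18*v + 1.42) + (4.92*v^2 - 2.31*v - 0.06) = 9.11*v^2 - 4.49*v + 1.36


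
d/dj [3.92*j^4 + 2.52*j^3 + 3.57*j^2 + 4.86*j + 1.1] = 15.68*j^3 + 7.56*j^2 + 7.14*j + 4.86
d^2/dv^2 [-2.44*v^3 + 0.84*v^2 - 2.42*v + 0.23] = 1.68 - 14.64*v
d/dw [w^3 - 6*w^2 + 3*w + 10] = 3*w^2 - 12*w + 3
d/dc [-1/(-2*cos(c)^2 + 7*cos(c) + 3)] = (4*cos(c) - 7)*sin(c)/(7*cos(c) - cos(2*c) + 2)^2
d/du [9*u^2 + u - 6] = 18*u + 1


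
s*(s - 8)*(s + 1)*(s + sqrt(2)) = s^4 - 7*s^3 + sqrt(2)*s^3 - 7*sqrt(2)*s^2 - 8*s^2 - 8*sqrt(2)*s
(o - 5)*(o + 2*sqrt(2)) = o^2 - 5*o + 2*sqrt(2)*o - 10*sqrt(2)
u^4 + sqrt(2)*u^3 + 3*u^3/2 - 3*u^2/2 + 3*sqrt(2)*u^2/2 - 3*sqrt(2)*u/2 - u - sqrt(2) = (u - 1)*(u + 1/2)*(u + 2)*(u + sqrt(2))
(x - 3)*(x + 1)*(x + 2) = x^3 - 7*x - 6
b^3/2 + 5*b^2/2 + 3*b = b*(b/2 + 1)*(b + 3)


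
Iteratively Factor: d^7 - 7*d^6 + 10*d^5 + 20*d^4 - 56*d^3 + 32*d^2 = (d - 2)*(d^6 - 5*d^5 + 20*d^3 - 16*d^2) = (d - 2)^2*(d^5 - 3*d^4 - 6*d^3 + 8*d^2) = d*(d - 2)^2*(d^4 - 3*d^3 - 6*d^2 + 8*d) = d*(d - 2)^2*(d - 1)*(d^3 - 2*d^2 - 8*d) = d*(d - 4)*(d - 2)^2*(d - 1)*(d^2 + 2*d) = d*(d - 4)*(d - 2)^2*(d - 1)*(d + 2)*(d)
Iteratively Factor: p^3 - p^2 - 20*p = (p)*(p^2 - p - 20) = p*(p - 5)*(p + 4)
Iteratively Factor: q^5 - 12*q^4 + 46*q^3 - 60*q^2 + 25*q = (q - 5)*(q^4 - 7*q^3 + 11*q^2 - 5*q) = (q - 5)^2*(q^3 - 2*q^2 + q) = q*(q - 5)^2*(q^2 - 2*q + 1) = q*(q - 5)^2*(q - 1)*(q - 1)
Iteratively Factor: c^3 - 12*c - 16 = (c - 4)*(c^2 + 4*c + 4) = (c - 4)*(c + 2)*(c + 2)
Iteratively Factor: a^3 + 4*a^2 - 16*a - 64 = (a + 4)*(a^2 - 16) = (a + 4)^2*(a - 4)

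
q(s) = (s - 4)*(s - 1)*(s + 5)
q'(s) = (s - 4)*(s - 1) + (s - 4)*(s + 5) + (s - 1)*(s + 5)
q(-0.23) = 24.82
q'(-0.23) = -20.84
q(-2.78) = 56.90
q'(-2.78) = 2.19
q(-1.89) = 52.94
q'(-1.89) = -10.28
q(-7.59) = -257.86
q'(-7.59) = 151.82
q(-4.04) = 38.90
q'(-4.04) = 27.96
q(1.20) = -3.47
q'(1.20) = -16.68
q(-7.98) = -320.59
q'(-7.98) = 170.04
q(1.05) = -0.89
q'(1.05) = -17.69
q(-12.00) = -1456.00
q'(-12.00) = 411.00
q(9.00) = 560.00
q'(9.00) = 222.00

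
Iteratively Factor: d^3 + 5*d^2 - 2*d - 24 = (d - 2)*(d^2 + 7*d + 12) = (d - 2)*(d + 3)*(d + 4)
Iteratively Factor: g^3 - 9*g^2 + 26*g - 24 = (g - 3)*(g^2 - 6*g + 8) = (g - 4)*(g - 3)*(g - 2)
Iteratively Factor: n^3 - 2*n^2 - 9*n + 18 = (n + 3)*(n^2 - 5*n + 6) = (n - 3)*(n + 3)*(n - 2)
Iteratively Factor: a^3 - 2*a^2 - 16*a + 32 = (a - 4)*(a^2 + 2*a - 8) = (a - 4)*(a + 4)*(a - 2)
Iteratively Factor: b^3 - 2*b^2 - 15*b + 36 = (b + 4)*(b^2 - 6*b + 9) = (b - 3)*(b + 4)*(b - 3)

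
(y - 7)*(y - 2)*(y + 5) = y^3 - 4*y^2 - 31*y + 70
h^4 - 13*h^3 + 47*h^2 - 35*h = h*(h - 7)*(h - 5)*(h - 1)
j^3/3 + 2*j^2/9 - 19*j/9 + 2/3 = (j/3 + 1)*(j - 2)*(j - 1/3)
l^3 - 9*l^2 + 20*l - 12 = (l - 6)*(l - 2)*(l - 1)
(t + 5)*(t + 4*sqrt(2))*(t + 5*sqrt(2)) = t^3 + 5*t^2 + 9*sqrt(2)*t^2 + 40*t + 45*sqrt(2)*t + 200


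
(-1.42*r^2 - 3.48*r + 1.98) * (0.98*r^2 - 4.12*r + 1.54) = -1.3916*r^4 + 2.44*r^3 + 14.0912*r^2 - 13.5168*r + 3.0492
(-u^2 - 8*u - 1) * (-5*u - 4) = 5*u^3 + 44*u^2 + 37*u + 4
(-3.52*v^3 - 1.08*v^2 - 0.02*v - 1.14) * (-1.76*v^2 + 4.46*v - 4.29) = 6.1952*v^5 - 13.7984*v^4 + 10.3192*v^3 + 6.5504*v^2 - 4.9986*v + 4.8906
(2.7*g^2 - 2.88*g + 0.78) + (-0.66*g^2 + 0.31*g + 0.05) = 2.04*g^2 - 2.57*g + 0.83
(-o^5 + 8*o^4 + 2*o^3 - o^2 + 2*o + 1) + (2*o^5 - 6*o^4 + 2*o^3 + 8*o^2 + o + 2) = o^5 + 2*o^4 + 4*o^3 + 7*o^2 + 3*o + 3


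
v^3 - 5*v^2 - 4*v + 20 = (v - 5)*(v - 2)*(v + 2)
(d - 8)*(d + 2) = d^2 - 6*d - 16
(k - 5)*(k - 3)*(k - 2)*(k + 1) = k^4 - 9*k^3 + 21*k^2 + k - 30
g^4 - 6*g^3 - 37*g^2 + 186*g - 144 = (g - 8)*(g - 3)*(g - 1)*(g + 6)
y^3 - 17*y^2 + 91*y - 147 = (y - 7)^2*(y - 3)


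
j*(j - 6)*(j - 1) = j^3 - 7*j^2 + 6*j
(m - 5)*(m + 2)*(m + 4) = m^3 + m^2 - 22*m - 40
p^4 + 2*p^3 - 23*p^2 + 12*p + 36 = (p - 3)*(p - 2)*(p + 1)*(p + 6)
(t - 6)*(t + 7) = t^2 + t - 42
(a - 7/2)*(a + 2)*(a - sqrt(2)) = a^3 - 3*a^2/2 - sqrt(2)*a^2 - 7*a + 3*sqrt(2)*a/2 + 7*sqrt(2)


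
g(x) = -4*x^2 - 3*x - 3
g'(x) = -8*x - 3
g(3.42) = -60.05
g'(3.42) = -30.36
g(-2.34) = -17.88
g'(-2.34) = 15.72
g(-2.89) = -27.74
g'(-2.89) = 20.12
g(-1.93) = -12.11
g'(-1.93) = 12.44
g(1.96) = -24.25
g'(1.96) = -18.68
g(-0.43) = -2.45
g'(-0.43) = 0.44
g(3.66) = -67.56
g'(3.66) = -32.28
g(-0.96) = -3.81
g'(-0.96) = 4.68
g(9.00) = -354.00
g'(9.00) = -75.00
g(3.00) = -48.00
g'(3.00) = -27.00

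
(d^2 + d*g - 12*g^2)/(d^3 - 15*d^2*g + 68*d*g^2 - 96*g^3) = (d + 4*g)/(d^2 - 12*d*g + 32*g^2)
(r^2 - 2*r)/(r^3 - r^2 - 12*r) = (2 - r)/(-r^2 + r + 12)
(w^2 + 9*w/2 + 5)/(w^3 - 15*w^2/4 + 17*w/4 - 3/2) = 2*(2*w^2 + 9*w + 10)/(4*w^3 - 15*w^2 + 17*w - 6)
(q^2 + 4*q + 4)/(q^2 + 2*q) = (q + 2)/q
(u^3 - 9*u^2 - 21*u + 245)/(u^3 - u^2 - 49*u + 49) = (u^2 - 2*u - 35)/(u^2 + 6*u - 7)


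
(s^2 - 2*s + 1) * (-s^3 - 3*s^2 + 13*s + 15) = -s^5 - s^4 + 18*s^3 - 14*s^2 - 17*s + 15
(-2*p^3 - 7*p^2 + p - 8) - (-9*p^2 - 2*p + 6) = -2*p^3 + 2*p^2 + 3*p - 14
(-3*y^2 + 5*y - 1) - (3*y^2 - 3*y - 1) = -6*y^2 + 8*y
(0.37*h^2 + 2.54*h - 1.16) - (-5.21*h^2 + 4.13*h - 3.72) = 5.58*h^2 - 1.59*h + 2.56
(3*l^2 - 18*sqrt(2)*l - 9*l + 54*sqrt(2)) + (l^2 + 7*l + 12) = 4*l^2 - 18*sqrt(2)*l - 2*l + 12 + 54*sqrt(2)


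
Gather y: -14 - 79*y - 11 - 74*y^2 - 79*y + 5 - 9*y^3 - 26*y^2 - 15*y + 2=-9*y^3 - 100*y^2 - 173*y - 18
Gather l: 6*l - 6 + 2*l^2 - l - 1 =2*l^2 + 5*l - 7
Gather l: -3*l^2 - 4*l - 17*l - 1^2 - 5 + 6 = -3*l^2 - 21*l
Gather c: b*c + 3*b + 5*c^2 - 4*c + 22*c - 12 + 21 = 3*b + 5*c^2 + c*(b + 18) + 9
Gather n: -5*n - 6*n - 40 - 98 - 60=-11*n - 198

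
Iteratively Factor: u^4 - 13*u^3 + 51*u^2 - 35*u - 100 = (u - 5)*(u^3 - 8*u^2 + 11*u + 20) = (u - 5)*(u + 1)*(u^2 - 9*u + 20) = (u - 5)*(u - 4)*(u + 1)*(u - 5)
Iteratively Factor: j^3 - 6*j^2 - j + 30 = (j - 5)*(j^2 - j - 6) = (j - 5)*(j + 2)*(j - 3)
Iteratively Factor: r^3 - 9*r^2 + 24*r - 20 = (r - 5)*(r^2 - 4*r + 4) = (r - 5)*(r - 2)*(r - 2)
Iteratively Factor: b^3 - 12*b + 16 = (b - 2)*(b^2 + 2*b - 8) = (b - 2)*(b + 4)*(b - 2)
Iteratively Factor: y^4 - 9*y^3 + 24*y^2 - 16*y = (y - 4)*(y^3 - 5*y^2 + 4*y) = (y - 4)^2*(y^2 - y) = y*(y - 4)^2*(y - 1)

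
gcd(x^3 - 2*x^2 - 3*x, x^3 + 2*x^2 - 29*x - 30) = x + 1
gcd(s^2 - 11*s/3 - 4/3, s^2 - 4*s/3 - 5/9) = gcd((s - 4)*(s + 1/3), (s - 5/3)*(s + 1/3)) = s + 1/3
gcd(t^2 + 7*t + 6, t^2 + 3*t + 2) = t + 1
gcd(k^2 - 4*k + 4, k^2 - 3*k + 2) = k - 2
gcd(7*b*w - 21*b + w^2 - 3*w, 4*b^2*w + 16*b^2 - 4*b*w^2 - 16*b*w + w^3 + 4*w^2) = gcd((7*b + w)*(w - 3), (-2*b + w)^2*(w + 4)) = 1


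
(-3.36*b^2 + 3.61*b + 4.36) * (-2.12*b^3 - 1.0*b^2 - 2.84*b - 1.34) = 7.1232*b^5 - 4.2932*b^4 - 3.3108*b^3 - 10.11*b^2 - 17.2198*b - 5.8424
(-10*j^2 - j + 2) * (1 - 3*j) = 30*j^3 - 7*j^2 - 7*j + 2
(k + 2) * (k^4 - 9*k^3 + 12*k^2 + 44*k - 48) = k^5 - 7*k^4 - 6*k^3 + 68*k^2 + 40*k - 96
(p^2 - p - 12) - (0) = p^2 - p - 12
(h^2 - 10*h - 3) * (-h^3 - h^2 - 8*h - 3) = -h^5 + 9*h^4 + 5*h^3 + 80*h^2 + 54*h + 9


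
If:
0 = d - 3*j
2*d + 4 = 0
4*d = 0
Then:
No Solution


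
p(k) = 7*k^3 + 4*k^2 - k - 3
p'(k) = 21*k^2 + 8*k - 1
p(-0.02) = -2.98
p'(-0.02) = -1.15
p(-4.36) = -502.77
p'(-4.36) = 363.32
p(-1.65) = -21.90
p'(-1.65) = 42.97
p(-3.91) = -356.37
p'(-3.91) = 288.77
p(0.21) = -2.97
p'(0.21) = 1.61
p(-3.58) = -269.33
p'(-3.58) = 239.50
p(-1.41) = -13.26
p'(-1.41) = 29.47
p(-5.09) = -817.38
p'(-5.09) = 502.35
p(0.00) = -3.00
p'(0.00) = -1.00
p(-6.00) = -1365.00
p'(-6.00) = 707.00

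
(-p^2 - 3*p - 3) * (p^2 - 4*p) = -p^4 + p^3 + 9*p^2 + 12*p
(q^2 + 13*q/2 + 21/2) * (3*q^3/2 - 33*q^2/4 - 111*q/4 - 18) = 3*q^5/2 + 3*q^4/2 - 525*q^3/8 - 285*q^2 - 3267*q/8 - 189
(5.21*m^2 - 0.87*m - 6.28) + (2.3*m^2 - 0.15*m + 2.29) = 7.51*m^2 - 1.02*m - 3.99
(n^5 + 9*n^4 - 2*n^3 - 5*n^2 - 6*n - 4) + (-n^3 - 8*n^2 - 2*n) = n^5 + 9*n^4 - 3*n^3 - 13*n^2 - 8*n - 4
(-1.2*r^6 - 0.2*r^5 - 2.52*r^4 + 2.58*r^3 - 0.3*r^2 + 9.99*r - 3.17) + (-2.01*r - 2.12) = -1.2*r^6 - 0.2*r^5 - 2.52*r^4 + 2.58*r^3 - 0.3*r^2 + 7.98*r - 5.29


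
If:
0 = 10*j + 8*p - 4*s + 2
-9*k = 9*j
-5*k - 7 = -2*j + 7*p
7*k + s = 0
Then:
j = -3/5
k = 3/5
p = -8/5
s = -21/5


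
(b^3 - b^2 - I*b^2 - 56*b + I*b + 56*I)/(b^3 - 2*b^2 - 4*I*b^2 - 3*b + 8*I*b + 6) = (b^2 - b - 56)/(b^2 - b*(2 + 3*I) + 6*I)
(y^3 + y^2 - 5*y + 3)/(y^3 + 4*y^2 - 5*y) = (y^2 + 2*y - 3)/(y*(y + 5))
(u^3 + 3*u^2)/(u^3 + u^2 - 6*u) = u/(u - 2)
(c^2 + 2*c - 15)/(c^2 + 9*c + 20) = (c - 3)/(c + 4)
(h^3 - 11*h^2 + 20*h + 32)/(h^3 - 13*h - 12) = (h - 8)/(h + 3)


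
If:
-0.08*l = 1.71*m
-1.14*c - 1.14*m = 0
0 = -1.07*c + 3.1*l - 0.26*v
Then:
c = 0.0039881888254017*v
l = 0.0852475361429612*v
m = -0.0039881888254017*v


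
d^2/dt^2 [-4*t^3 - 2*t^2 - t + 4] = -24*t - 4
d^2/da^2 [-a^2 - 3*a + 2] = -2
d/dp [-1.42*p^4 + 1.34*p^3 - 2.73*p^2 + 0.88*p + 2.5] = -5.68*p^3 + 4.02*p^2 - 5.46*p + 0.88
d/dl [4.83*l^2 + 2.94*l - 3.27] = 9.66*l + 2.94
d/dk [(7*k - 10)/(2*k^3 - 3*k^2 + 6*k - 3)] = (14*k^3 - 21*k^2 + 42*k - 6*(7*k - 10)*(k^2 - k + 1) - 21)/(2*k^3 - 3*k^2 + 6*k - 3)^2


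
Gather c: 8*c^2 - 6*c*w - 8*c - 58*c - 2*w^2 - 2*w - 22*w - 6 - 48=8*c^2 + c*(-6*w - 66) - 2*w^2 - 24*w - 54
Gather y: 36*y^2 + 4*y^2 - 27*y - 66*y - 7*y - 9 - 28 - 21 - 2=40*y^2 - 100*y - 60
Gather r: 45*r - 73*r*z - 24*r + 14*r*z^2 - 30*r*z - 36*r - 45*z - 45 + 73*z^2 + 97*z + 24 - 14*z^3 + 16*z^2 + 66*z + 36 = r*(14*z^2 - 103*z - 15) - 14*z^3 + 89*z^2 + 118*z + 15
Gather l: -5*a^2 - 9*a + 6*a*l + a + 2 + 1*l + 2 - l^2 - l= -5*a^2 + 6*a*l - 8*a - l^2 + 4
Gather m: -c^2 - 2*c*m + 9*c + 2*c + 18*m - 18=-c^2 + 11*c + m*(18 - 2*c) - 18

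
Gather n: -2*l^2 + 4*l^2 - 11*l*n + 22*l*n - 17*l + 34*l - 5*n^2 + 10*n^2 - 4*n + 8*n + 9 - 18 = 2*l^2 + 17*l + 5*n^2 + n*(11*l + 4) - 9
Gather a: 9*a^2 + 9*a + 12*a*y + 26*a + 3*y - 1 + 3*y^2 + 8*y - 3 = 9*a^2 + a*(12*y + 35) + 3*y^2 + 11*y - 4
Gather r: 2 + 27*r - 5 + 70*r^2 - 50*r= 70*r^2 - 23*r - 3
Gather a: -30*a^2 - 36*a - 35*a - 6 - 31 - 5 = -30*a^2 - 71*a - 42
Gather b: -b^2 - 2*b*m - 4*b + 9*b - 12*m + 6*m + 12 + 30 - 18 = -b^2 + b*(5 - 2*m) - 6*m + 24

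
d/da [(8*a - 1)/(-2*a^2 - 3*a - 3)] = (16*a^2 - 4*a - 27)/(4*a^4 + 12*a^3 + 21*a^2 + 18*a + 9)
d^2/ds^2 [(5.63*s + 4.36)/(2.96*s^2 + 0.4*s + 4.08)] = ((5.63*s + 4.36)*(5.92*s + 0.4)*(11.84*s + 0.8) - (99.9888*s + 30.3152)*(2.96*s^2 + 0.4*s + 4.08))/(2.96*s^2 + 0.4*s + 4.08)^3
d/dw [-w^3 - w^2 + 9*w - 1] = -3*w^2 - 2*w + 9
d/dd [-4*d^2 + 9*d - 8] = 9 - 8*d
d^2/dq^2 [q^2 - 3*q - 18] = 2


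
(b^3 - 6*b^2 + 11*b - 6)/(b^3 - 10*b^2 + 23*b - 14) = (b - 3)/(b - 7)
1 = 1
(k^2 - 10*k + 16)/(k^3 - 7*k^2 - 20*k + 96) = (k - 2)/(k^2 + k - 12)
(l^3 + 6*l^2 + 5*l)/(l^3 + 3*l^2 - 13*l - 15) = l/(l - 3)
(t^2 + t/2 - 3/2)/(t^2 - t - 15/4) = 2*(t - 1)/(2*t - 5)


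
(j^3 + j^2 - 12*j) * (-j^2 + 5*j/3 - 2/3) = -j^5 + 2*j^4/3 + 13*j^3 - 62*j^2/3 + 8*j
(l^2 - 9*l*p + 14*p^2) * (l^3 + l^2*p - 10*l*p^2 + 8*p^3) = l^5 - 8*l^4*p - 5*l^3*p^2 + 112*l^2*p^3 - 212*l*p^4 + 112*p^5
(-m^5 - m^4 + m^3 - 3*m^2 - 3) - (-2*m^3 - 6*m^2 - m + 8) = -m^5 - m^4 + 3*m^3 + 3*m^2 + m - 11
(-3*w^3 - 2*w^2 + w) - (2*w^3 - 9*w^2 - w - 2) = -5*w^3 + 7*w^2 + 2*w + 2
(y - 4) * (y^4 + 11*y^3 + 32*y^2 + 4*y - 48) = y^5 + 7*y^4 - 12*y^3 - 124*y^2 - 64*y + 192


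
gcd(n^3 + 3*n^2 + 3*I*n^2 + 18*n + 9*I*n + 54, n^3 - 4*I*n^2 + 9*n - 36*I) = n - 3*I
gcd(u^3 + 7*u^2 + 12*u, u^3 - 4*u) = u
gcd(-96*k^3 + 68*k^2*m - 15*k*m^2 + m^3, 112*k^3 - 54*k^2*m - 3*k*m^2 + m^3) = 8*k - m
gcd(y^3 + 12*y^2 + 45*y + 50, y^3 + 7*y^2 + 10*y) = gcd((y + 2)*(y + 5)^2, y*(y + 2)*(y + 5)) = y^2 + 7*y + 10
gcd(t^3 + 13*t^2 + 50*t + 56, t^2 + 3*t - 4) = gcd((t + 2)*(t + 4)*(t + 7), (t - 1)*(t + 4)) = t + 4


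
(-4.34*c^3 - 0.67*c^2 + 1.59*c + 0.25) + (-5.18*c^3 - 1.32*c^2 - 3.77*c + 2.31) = -9.52*c^3 - 1.99*c^2 - 2.18*c + 2.56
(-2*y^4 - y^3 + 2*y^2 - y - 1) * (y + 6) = -2*y^5 - 13*y^4 - 4*y^3 + 11*y^2 - 7*y - 6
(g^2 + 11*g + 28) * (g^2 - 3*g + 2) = g^4 + 8*g^3 - 3*g^2 - 62*g + 56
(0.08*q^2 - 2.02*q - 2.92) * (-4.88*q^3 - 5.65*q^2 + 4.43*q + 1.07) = -0.3904*q^5 + 9.4056*q^4 + 26.017*q^3 + 7.635*q^2 - 15.097*q - 3.1244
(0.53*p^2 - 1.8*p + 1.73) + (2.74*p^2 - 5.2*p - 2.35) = 3.27*p^2 - 7.0*p - 0.62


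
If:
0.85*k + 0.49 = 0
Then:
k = -0.58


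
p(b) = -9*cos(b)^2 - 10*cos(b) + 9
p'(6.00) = -7.62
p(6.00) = -8.90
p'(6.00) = -7.62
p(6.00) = -8.90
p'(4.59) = -7.74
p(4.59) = 10.09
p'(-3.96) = -1.68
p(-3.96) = 11.63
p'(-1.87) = -4.49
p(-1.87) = 11.17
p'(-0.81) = -16.23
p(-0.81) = -2.17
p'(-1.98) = -2.60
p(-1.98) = 11.55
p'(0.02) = 0.56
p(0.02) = -9.99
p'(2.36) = -1.96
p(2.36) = 11.56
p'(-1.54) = -10.55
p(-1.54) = 8.68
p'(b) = 18*sin(b)*cos(b) + 10*sin(b) = 2*(9*cos(b) + 5)*sin(b)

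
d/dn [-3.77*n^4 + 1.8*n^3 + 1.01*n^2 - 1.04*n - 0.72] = -15.08*n^3 + 5.4*n^2 + 2.02*n - 1.04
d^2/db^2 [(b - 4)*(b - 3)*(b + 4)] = 6*b - 6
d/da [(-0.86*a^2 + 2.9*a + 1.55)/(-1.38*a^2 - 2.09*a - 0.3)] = (5.7994*a^2 + 4.794*a + 2.3695)/(1.9044*a^4 + 5.7684*a^3 + 5.1961*a^2 + 1.254*a + 0.09)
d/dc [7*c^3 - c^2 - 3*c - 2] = 21*c^2 - 2*c - 3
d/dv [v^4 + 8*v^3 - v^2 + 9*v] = 4*v^3 + 24*v^2 - 2*v + 9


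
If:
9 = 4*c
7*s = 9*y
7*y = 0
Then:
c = 9/4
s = 0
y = 0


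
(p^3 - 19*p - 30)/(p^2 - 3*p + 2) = (p^3 - 19*p - 30)/(p^2 - 3*p + 2)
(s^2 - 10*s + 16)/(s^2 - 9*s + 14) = (s - 8)/(s - 7)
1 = 1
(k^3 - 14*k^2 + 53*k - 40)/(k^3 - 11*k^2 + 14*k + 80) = (k - 1)/(k + 2)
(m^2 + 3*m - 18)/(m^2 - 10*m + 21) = (m + 6)/(m - 7)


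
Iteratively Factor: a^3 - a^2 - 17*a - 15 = (a + 3)*(a^2 - 4*a - 5) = (a + 1)*(a + 3)*(a - 5)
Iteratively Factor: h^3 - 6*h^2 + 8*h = (h - 2)*(h^2 - 4*h) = (h - 4)*(h - 2)*(h)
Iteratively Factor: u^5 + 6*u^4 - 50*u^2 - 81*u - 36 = (u + 1)*(u^4 + 5*u^3 - 5*u^2 - 45*u - 36) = (u + 1)*(u + 3)*(u^3 + 2*u^2 - 11*u - 12) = (u + 1)*(u + 3)*(u + 4)*(u^2 - 2*u - 3) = (u + 1)^2*(u + 3)*(u + 4)*(u - 3)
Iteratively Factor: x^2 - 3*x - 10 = (x + 2)*(x - 5)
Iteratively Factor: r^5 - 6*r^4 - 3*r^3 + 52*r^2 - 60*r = (r - 5)*(r^4 - r^3 - 8*r^2 + 12*r) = (r - 5)*(r - 2)*(r^3 + r^2 - 6*r) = (r - 5)*(r - 2)^2*(r^2 + 3*r) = r*(r - 5)*(r - 2)^2*(r + 3)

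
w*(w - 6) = w^2 - 6*w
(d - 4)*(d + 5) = d^2 + d - 20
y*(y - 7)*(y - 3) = y^3 - 10*y^2 + 21*y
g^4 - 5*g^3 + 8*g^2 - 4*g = g*(g - 2)^2*(g - 1)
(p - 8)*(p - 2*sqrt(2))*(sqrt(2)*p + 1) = sqrt(2)*p^3 - 8*sqrt(2)*p^2 - 3*p^2 - 2*sqrt(2)*p + 24*p + 16*sqrt(2)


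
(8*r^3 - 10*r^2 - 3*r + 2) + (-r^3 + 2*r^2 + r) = 7*r^3 - 8*r^2 - 2*r + 2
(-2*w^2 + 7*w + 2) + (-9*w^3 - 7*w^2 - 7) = -9*w^3 - 9*w^2 + 7*w - 5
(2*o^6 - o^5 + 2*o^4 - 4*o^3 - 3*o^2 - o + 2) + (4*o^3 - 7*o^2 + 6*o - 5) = 2*o^6 - o^5 + 2*o^4 - 10*o^2 + 5*o - 3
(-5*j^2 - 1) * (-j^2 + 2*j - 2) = 5*j^4 - 10*j^3 + 11*j^2 - 2*j + 2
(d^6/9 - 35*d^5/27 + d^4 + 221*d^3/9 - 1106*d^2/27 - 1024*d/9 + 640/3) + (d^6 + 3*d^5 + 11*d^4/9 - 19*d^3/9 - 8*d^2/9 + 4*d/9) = 10*d^6/9 + 46*d^5/27 + 20*d^4/9 + 202*d^3/9 - 1130*d^2/27 - 340*d/3 + 640/3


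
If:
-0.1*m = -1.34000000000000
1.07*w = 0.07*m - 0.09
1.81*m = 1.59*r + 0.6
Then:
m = 13.40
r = 14.88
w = 0.79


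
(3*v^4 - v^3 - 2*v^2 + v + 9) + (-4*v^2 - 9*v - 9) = 3*v^4 - v^3 - 6*v^2 - 8*v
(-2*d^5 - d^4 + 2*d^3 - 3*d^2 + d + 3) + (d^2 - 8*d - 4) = -2*d^5 - d^4 + 2*d^3 - 2*d^2 - 7*d - 1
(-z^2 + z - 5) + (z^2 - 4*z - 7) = -3*z - 12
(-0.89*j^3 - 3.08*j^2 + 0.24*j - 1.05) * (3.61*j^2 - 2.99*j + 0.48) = -3.2129*j^5 - 8.4577*j^4 + 9.6484*j^3 - 5.9865*j^2 + 3.2547*j - 0.504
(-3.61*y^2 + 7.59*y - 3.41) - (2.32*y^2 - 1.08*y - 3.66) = -5.93*y^2 + 8.67*y + 0.25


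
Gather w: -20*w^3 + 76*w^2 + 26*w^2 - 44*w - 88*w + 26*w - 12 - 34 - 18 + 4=-20*w^3 + 102*w^2 - 106*w - 60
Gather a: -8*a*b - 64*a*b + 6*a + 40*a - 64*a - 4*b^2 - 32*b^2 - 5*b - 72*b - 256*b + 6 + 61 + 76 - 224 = a*(-72*b - 18) - 36*b^2 - 333*b - 81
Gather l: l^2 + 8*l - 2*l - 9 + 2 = l^2 + 6*l - 7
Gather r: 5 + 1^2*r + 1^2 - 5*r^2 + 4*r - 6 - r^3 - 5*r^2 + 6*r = -r^3 - 10*r^2 + 11*r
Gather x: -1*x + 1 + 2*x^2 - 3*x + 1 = 2*x^2 - 4*x + 2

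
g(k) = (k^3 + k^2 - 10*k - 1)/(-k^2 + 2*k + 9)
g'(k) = (2*k - 2)*(k^3 + k^2 - 10*k - 1)/(-k^2 + 2*k + 9)^2 + (3*k^2 + 2*k - 10)/(-k^2 + 2*k + 9) = (-k^4 + 4*k^3 + 19*k^2 + 16*k - 88)/(k^4 - 4*k^3 - 14*k^2 + 36*k + 81)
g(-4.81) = 1.73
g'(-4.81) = -1.25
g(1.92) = -1.03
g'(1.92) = 0.33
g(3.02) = 0.92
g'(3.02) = 4.58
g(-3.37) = -0.64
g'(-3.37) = -2.52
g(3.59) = 6.76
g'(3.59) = 21.53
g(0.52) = -0.59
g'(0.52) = -0.78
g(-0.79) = 1.03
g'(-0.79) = -1.97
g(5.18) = -15.13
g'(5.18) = 6.10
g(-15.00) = 12.20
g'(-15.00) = -0.99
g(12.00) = -15.77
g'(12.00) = -0.89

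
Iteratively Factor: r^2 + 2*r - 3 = (r - 1)*(r + 3)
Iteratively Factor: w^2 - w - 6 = (w + 2)*(w - 3)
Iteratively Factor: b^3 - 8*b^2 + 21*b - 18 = (b - 3)*(b^2 - 5*b + 6) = (b - 3)^2*(b - 2)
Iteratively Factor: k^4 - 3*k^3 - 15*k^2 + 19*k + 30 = (k - 2)*(k^3 - k^2 - 17*k - 15) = (k - 2)*(k + 1)*(k^2 - 2*k - 15) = (k - 5)*(k - 2)*(k + 1)*(k + 3)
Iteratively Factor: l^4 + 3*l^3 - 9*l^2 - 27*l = (l - 3)*(l^3 + 6*l^2 + 9*l) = (l - 3)*(l + 3)*(l^2 + 3*l) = (l - 3)*(l + 3)^2*(l)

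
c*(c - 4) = c^2 - 4*c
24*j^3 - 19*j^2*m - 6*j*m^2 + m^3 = (-8*j + m)*(-j + m)*(3*j + m)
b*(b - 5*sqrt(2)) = b^2 - 5*sqrt(2)*b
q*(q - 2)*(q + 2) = q^3 - 4*q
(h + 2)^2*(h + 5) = h^3 + 9*h^2 + 24*h + 20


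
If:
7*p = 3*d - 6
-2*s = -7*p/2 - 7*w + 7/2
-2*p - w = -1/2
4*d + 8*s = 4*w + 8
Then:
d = 67/37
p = -3/37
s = 63/148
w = 49/74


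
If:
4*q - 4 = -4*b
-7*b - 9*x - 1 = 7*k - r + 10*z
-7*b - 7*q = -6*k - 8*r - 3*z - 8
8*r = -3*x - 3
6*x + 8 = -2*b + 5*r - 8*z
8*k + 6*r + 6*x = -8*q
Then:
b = 8763/6922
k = 5035/6922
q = -1841/6922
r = -799/3461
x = -3991/10383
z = -4058/3461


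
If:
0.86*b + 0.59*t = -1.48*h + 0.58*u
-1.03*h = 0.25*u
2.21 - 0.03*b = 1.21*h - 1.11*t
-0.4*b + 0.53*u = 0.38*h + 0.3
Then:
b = 9.91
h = -1.66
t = -3.54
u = 6.85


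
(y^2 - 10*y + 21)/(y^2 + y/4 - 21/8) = 8*(y^2 - 10*y + 21)/(8*y^2 + 2*y - 21)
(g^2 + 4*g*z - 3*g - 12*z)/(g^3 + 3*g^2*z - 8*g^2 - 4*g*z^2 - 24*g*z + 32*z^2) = (3 - g)/(-g^2 + g*z + 8*g - 8*z)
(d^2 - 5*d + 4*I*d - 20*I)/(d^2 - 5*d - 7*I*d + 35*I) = (d + 4*I)/(d - 7*I)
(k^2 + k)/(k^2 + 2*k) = (k + 1)/(k + 2)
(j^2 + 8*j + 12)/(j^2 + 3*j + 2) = (j + 6)/(j + 1)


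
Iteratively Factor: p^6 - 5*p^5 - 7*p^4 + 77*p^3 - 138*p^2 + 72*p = (p - 3)*(p^5 - 2*p^4 - 13*p^3 + 38*p^2 - 24*p) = (p - 3)*(p - 2)*(p^4 - 13*p^2 + 12*p) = (p - 3)*(p - 2)*(p - 1)*(p^3 + p^2 - 12*p) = p*(p - 3)*(p - 2)*(p - 1)*(p^2 + p - 12) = p*(p - 3)*(p - 2)*(p - 1)*(p + 4)*(p - 3)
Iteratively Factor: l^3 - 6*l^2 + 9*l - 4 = (l - 1)*(l^2 - 5*l + 4) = (l - 4)*(l - 1)*(l - 1)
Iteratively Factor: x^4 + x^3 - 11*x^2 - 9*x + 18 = (x + 2)*(x^3 - x^2 - 9*x + 9) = (x + 2)*(x + 3)*(x^2 - 4*x + 3) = (x - 3)*(x + 2)*(x + 3)*(x - 1)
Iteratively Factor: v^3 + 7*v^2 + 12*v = (v)*(v^2 + 7*v + 12) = v*(v + 4)*(v + 3)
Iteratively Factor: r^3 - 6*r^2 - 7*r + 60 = (r + 3)*(r^2 - 9*r + 20) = (r - 4)*(r + 3)*(r - 5)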